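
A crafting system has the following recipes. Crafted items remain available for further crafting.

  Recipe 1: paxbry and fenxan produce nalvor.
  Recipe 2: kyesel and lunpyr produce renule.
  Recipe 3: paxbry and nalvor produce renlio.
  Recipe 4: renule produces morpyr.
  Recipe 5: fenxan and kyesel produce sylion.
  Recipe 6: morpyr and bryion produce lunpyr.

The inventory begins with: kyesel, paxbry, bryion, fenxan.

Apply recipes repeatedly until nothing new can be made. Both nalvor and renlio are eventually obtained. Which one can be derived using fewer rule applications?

nalvor: paxbry and fenxan → nalvor (Recipe 1). [1 rule application]
renlio: Using Recipe 1, paxbry and fenxan make nalvor. paxbry and nalvor → renlio (Recipe 3). [2 rule applications]
nalvor needs fewer.

nalvor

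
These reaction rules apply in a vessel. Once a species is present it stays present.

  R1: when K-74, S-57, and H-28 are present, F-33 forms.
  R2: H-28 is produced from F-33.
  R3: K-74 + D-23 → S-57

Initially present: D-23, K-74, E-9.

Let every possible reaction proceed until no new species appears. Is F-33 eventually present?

F-33 would need K-74, S-57, and H-28 (R1), but H-28 never forms.

No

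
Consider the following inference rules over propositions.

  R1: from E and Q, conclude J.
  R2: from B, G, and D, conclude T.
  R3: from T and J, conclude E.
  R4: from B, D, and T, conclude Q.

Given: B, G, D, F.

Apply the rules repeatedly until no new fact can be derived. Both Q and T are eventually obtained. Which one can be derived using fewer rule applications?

T: From B, G, and D, R2 gives T. [1 rule application]
Q: B, G, and D hold, so T follows (R2). B, D, and T hold, so Q follows (R4). [2 rule applications]
T needs fewer.

T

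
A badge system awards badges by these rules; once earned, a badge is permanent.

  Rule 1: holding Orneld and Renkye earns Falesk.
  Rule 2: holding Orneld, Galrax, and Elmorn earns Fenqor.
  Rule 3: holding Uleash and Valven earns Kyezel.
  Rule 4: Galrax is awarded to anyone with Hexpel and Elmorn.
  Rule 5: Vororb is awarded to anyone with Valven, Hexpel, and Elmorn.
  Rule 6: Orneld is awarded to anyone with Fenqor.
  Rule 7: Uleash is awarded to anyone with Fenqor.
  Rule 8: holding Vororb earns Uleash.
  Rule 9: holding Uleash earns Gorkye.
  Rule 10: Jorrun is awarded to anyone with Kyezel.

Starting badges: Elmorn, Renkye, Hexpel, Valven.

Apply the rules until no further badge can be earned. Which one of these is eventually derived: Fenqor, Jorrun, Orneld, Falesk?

Jorrun

With Valven, Hexpel, and Elmorn, Vororb is earned (Rule 5).
With Vororb, Uleash is earned (Rule 8).
With Uleash and Valven, Kyezel is earned (Rule 3).
With Kyezel, Jorrun is earned (Rule 10).
Orneld would need Fenqor (Rule 6), but Fenqor is never earned. Falesk would need Orneld and Renkye (Rule 1), but Orneld is never earned. Fenqor would need Orneld, Galrax, and Elmorn (Rule 2), but Orneld is never earned.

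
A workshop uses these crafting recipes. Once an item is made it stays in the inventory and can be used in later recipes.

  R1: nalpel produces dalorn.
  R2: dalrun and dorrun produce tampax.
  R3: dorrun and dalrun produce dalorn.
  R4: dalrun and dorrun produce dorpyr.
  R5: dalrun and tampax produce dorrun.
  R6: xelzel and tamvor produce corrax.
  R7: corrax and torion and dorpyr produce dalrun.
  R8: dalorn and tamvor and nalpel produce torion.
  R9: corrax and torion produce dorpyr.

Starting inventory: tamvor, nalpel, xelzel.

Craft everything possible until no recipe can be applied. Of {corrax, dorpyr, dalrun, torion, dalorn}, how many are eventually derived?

5

Using R6, xelzel and tamvor make corrax.
Using R1, nalpel makes dalorn.
Using R8, dalorn, tamvor, and nalpel make torion.
corrax and torion → dorpyr (R9).
Using R7, corrax, torion, and dorpyr make dalrun.
corrax: reached.
dorpyr: reached.
dalrun: reached.
torion: reached.
dalorn: reached.
All 5 are reached.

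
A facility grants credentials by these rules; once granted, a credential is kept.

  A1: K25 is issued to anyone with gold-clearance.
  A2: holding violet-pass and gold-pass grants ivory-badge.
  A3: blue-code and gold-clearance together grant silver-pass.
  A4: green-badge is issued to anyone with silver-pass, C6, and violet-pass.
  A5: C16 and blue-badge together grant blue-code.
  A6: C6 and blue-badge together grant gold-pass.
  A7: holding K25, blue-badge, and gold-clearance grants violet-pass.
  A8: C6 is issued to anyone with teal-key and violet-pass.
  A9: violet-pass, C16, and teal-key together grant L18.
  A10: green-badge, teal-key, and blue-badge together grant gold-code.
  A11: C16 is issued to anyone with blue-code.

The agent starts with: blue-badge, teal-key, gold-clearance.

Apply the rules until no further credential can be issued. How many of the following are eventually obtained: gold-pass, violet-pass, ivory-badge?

3

Holding gold-clearance grants K25 (A1).
Holding K25, blue-badge, and gold-clearance grants violet-pass (A7).
Holding teal-key and violet-pass grants C6 (A8).
Holding C6 and blue-badge grants gold-pass (A6).
Holding violet-pass and gold-pass grants ivory-badge (A2).
gold-pass: reached.
violet-pass: reached.
ivory-badge: reached.
All 3 are reached.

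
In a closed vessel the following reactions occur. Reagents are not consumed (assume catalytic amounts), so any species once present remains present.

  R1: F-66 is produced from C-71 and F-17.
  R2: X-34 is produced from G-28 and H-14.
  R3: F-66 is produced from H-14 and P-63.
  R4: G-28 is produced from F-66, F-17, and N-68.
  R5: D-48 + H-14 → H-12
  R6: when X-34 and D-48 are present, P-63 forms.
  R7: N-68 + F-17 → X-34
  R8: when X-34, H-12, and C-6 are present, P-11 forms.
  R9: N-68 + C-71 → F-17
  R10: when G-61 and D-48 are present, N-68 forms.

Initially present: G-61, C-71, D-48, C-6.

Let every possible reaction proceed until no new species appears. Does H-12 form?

No

H-12 would need D-48 and H-14 (R5), but H-14 never forms.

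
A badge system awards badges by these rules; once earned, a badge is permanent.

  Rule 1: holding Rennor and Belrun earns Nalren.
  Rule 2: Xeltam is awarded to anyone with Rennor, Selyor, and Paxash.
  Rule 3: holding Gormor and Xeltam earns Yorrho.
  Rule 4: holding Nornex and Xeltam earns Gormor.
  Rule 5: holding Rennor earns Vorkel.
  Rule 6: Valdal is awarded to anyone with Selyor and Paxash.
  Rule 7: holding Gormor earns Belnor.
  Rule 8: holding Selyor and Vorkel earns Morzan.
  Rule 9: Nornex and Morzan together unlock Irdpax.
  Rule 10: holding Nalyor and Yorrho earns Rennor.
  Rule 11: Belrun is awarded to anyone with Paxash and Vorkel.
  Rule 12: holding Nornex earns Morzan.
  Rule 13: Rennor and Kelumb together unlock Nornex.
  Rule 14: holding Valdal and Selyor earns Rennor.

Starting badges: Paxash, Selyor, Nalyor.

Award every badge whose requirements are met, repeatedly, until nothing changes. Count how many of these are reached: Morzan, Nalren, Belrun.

3

With Selyor and Paxash, Valdal is earned (Rule 6).
With Valdal and Selyor, Rennor is earned (Rule 14).
With Rennor, Vorkel is earned (Rule 5).
With Paxash and Vorkel, Belrun is earned (Rule 11).
With Selyor and Vorkel, Morzan is earned (Rule 8).
With Rennor and Belrun, Nalren is earned (Rule 1).
Morzan: reached.
Nalren: reached.
Belrun: reached.
All 3 are reached.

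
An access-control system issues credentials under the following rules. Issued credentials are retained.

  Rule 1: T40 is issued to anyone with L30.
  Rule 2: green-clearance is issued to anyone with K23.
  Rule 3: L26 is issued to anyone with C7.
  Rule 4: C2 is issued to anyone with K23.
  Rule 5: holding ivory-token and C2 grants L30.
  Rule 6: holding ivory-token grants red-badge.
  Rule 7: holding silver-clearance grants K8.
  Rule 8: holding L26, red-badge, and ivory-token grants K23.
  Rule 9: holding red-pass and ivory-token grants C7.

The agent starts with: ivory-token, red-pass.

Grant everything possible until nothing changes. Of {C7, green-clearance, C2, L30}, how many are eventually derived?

4

Holding red-pass and ivory-token grants C7 (Rule 9).
Holding ivory-token grants red-badge (Rule 6).
Holding C7 grants L26 (Rule 3).
Holding L26, red-badge, and ivory-token grants K23 (Rule 8).
Holding K23 grants C2 (Rule 4).
Holding K23 grants green-clearance (Rule 2).
Holding ivory-token and C2 grants L30 (Rule 5).
C7: reached.
green-clearance: reached.
C2: reached.
L30: reached.
All 4 are reached.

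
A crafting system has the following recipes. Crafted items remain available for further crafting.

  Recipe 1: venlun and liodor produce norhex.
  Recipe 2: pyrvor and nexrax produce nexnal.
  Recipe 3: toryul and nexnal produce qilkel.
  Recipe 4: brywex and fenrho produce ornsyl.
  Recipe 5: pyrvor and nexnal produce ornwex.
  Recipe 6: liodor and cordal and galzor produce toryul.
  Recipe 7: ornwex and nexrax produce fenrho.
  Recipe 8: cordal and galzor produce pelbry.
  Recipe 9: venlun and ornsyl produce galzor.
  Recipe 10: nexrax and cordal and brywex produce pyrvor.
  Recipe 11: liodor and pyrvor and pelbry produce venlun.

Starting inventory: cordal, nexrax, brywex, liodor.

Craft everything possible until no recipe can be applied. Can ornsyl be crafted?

nexrax and cordal and brywex → pyrvor (Recipe 10).
pyrvor and nexrax → nexnal (Recipe 2).
pyrvor and nexnal → ornwex (Recipe 5).
Using Recipe 7, ornwex and nexrax make fenrho.
Using Recipe 4, brywex and fenrho make ornsyl.

Yes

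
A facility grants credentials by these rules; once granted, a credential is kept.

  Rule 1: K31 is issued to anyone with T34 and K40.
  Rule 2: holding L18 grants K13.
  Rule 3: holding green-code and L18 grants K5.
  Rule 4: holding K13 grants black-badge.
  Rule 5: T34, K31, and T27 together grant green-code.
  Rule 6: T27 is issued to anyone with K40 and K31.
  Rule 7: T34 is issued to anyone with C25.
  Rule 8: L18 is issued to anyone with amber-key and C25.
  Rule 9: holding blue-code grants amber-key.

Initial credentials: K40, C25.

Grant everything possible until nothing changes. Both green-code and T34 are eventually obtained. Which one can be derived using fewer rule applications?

T34: Holding C25 grants T34 (Rule 7). [1 rule application]
green-code: Holding C25 grants T34 (Rule 7). Holding T34 and K40 grants K31 (Rule 1). Holding K40 and K31 grants T27 (Rule 6). Holding T34, K31, and T27 grants green-code (Rule 5). [4 rule applications]
T34 needs fewer.

T34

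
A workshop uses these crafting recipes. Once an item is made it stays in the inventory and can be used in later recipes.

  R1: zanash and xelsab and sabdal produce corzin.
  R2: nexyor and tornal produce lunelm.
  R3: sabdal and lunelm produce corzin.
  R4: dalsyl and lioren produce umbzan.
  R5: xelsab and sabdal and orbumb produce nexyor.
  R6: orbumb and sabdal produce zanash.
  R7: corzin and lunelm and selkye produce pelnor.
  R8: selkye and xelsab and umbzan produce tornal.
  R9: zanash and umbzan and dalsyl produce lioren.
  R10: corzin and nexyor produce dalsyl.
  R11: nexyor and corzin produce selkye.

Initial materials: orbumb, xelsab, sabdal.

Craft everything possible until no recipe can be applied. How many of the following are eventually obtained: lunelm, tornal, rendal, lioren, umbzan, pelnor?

0

lunelm would need nexyor and tornal (R2), but tornal is never obtained.
tornal would need selkye, xelsab, and umbzan (R8), but umbzan is never obtained.
No rule produces rendal, and it is not given.
lioren would need zanash, umbzan, and dalsyl (R9), but umbzan is never obtained.
umbzan would need dalsyl and lioren (R4), but lioren is never obtained.
pelnor would need corzin, lunelm, and selkye (R7), but lunelm is never obtained.
None of the 6 are reached.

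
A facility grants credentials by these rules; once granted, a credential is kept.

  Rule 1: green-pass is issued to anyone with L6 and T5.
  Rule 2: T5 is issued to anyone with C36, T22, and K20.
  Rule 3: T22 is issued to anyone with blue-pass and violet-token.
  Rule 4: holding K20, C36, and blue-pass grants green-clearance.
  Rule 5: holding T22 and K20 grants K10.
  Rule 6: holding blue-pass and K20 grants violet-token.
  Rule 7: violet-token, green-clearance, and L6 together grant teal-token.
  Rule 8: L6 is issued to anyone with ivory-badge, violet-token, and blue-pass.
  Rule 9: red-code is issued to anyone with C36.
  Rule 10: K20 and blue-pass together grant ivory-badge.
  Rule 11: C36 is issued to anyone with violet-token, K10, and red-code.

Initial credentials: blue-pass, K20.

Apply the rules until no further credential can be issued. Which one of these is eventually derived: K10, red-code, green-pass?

Holding blue-pass and K20 grants violet-token (Rule 6).
Holding blue-pass and violet-token grants T22 (Rule 3).
Holding T22 and K20 grants K10 (Rule 5).
green-pass would need L6 and T5 (Rule 1), but T5 is never granted. red-code would need C36 (Rule 9), but C36 is never granted.

K10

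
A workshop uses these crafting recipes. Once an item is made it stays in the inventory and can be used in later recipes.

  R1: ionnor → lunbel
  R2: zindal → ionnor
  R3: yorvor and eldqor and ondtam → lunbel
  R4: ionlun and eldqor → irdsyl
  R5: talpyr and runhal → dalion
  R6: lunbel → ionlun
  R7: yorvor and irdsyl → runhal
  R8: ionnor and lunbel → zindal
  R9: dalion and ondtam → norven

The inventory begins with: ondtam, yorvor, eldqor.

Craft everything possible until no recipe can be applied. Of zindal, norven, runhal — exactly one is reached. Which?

Using R3, yorvor, eldqor, and ondtam make lunbel.
lunbel → ionlun (R6).
ionlun and eldqor → irdsyl (R4).
yorvor and irdsyl → runhal (R7).
zindal would need ionnor and lunbel (R8), but ionnor is never obtained. norven would need dalion and ondtam (R9), but dalion is never obtained.

runhal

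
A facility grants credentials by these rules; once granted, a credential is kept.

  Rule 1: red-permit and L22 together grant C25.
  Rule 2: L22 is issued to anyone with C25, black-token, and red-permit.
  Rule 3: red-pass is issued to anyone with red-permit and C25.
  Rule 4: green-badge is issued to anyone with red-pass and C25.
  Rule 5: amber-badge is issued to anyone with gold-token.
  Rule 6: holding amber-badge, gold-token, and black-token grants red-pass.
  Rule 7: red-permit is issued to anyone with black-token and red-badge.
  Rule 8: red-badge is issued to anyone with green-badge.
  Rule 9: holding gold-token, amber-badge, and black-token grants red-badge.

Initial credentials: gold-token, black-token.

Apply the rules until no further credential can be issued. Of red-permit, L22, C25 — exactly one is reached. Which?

Holding gold-token grants amber-badge (Rule 5).
Holding gold-token, amber-badge, and black-token grants red-badge (Rule 9).
Holding black-token and red-badge grants red-permit (Rule 7).
C25 would need red-permit and L22 (Rule 1), but L22 is never granted. L22 would need C25, black-token, and red-permit (Rule 2), but C25 is never granted.

red-permit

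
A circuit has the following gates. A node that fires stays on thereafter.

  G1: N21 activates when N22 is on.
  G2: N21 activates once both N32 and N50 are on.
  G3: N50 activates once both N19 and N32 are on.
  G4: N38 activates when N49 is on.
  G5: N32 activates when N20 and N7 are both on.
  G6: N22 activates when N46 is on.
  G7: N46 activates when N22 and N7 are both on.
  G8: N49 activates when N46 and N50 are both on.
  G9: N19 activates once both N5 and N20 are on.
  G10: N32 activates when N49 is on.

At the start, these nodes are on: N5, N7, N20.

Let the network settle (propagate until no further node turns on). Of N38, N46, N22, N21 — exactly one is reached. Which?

G9: N5 and N20 on → N19 on.
G5: N20 and N7 on → N32 on.
N19 and N32 are on, so N50 activates (G3).
N32 and N50 are on, so N21 activates (G2).
N46 would need N22 and N7 (G7), but N22 never turns on. N22 would need N46 (G6), but N46 never turns on. N38 would need N49 (G4), but N49 never turns on.

N21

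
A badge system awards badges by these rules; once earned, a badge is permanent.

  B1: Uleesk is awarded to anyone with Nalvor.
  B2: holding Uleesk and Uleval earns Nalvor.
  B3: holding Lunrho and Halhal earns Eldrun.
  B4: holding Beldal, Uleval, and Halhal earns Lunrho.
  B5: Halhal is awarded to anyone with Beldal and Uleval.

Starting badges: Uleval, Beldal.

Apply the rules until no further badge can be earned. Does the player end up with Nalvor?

Nalvor would need Uleesk and Uleval (B2), but Uleesk is never earned.

No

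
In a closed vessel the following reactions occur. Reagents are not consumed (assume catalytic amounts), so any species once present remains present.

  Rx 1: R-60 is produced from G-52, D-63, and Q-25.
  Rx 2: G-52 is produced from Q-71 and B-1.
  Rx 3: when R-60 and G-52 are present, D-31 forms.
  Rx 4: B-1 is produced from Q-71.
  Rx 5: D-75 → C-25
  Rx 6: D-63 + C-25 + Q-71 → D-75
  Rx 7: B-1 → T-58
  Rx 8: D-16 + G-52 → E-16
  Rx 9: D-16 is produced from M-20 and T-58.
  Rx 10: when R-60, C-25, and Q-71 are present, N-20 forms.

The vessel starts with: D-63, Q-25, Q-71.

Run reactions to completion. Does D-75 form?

No

D-75 would need D-63, C-25, and Q-71 (Rx 6), but C-25 never forms.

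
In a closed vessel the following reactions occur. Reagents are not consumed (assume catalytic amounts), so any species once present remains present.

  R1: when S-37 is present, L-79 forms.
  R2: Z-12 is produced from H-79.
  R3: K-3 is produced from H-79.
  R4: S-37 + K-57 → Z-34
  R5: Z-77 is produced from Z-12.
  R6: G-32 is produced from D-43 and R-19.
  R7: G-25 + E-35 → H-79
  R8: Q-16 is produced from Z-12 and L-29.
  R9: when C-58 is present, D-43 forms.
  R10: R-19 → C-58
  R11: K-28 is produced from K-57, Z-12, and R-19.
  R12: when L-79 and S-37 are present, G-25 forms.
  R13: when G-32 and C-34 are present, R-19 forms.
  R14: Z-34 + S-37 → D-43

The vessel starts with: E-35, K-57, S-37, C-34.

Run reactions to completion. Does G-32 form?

G-32 would need D-43 and R-19 (R6), but R-19 never forms.

No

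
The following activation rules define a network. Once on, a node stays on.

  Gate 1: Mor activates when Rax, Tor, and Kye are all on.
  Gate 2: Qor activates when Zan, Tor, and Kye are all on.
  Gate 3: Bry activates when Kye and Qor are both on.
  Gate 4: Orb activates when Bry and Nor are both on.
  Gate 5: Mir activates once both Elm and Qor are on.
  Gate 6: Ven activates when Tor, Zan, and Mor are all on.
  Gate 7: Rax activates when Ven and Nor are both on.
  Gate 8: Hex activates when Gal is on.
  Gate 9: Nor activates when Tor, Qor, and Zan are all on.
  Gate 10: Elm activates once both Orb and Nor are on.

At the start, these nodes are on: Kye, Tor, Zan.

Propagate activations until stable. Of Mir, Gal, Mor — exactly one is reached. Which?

Mir

Zan, Tor, and Kye are on, so Qor activates (Gate 2).
Kye and Qor are on, so Bry activates (Gate 3).
Gate 9: Tor, Qor, and Zan on → Nor on.
Gate 4: Bry and Nor on → Orb on.
Gate 10: Orb and Nor on → Elm on.
Gate 5: Elm and Qor on → Mir on.
No rule produces Gal, and it is not given. Mor would need Rax, Tor, and Kye (Gate 1), but Rax never turns on.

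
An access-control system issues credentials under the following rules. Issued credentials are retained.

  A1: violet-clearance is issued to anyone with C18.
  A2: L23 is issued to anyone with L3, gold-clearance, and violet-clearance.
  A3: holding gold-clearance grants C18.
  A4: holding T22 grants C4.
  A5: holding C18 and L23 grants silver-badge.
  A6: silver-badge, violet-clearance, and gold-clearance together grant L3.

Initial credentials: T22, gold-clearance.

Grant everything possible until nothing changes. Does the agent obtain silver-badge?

No

silver-badge would need C18 and L23 (A5), but L23 is never granted.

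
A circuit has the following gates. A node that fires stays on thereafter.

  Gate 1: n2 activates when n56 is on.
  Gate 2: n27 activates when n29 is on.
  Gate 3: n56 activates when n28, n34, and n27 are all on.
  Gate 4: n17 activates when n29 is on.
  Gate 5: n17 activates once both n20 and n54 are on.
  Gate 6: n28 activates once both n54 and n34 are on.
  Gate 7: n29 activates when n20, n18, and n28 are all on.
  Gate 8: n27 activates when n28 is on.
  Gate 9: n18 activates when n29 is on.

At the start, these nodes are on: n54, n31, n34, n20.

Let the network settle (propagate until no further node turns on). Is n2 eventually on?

Yes

Gate 6: n54 and n34 on → n28 on.
n28 is on, so n27 activates (Gate 8).
Gate 3: n28, n34, and n27 on → n56 on.
n56 is on, so n2 activates (Gate 1).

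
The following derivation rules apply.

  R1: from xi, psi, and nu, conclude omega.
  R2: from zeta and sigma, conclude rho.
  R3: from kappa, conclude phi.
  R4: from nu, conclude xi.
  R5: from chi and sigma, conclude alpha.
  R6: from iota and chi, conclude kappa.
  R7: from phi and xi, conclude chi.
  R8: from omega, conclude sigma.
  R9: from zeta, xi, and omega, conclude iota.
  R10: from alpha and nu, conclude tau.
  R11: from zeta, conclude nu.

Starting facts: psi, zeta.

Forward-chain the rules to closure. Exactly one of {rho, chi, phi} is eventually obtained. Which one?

rho

zeta holds, so nu follows (R11).
From nu, R4 gives xi.
xi, psi, and nu hold, so omega follows (R1).
From omega, R8 gives sigma.
From zeta and sigma, R2 gives rho.
phi would need kappa (R3), but kappa is never established. chi would need phi and xi (R7), but phi is never established.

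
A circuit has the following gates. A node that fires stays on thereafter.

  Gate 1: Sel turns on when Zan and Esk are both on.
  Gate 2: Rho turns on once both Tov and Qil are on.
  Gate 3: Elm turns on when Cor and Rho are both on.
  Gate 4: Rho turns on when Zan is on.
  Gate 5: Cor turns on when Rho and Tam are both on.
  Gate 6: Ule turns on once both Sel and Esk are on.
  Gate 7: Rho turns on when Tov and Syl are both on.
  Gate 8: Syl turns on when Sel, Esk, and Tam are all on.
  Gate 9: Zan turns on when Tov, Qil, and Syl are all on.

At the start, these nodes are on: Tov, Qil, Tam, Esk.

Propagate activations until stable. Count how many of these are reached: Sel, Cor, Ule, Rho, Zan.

2

Tov and Qil are on, so Rho turns on (Gate 2).
Rho and Tam are on, so Cor turns on (Gate 5).
Sel would need Zan and Esk (Gate 1), but Zan never turns on.
Cor: reached.
Ule would need Sel and Esk (Gate 6), but Sel never turns on.
Rho: reached.
Zan would need Tov, Qil, and Syl (Gate 9), but Syl never turns on.
Reached: Cor and Rho — 2 of the 5.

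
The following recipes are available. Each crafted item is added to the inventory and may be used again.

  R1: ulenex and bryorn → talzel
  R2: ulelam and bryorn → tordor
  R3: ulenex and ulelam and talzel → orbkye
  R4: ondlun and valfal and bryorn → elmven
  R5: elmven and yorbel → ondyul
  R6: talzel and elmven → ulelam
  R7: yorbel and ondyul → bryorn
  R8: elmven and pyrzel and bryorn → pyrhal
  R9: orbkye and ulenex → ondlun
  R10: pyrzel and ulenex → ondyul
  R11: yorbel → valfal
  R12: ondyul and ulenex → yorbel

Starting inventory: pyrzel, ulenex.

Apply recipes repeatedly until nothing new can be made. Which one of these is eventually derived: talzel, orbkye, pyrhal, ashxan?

Using R10, pyrzel and ulenex make ondyul.
Using R12, ondyul and ulenex make yorbel.
Using R7, yorbel and ondyul make bryorn.
Using R1, ulenex and bryorn make talzel.
No rule produces ashxan, and it is not given. orbkye would need ulenex, ulelam, and talzel (R3), but ulelam is never obtained. pyrhal would need elmven, pyrzel, and bryorn (R8), but elmven is never obtained.

talzel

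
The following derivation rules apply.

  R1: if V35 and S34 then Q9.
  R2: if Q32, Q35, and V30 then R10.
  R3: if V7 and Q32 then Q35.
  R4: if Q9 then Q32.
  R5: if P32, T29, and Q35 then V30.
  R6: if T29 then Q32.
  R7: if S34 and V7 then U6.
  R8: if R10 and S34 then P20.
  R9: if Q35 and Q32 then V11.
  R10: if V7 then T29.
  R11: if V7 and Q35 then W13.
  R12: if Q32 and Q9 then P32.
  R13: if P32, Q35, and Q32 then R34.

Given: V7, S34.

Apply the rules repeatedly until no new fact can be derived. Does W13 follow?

Yes

From V7, R10 gives T29.
From T29, R6 gives Q32.
From V7 and Q32, R3 gives Q35.
From V7 and Q35, R11 gives W13.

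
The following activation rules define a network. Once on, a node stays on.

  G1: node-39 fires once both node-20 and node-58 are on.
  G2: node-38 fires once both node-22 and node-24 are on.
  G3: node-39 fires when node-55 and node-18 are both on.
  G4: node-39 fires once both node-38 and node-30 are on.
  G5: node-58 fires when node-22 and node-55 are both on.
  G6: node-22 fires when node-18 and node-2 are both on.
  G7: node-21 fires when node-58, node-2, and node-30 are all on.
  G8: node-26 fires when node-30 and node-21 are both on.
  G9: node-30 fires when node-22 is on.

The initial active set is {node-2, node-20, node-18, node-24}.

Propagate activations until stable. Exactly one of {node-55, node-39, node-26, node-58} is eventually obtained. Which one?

G6: node-18 and node-2 on → node-22 on.
node-22 and node-24 are on, so node-38 fires (G2).
G9: node-22 on → node-30 on.
G4: node-38 and node-30 on → node-39 on.
No rule produces node-55, and it is not given. node-26 would need node-30 and node-21 (G8), but node-21 never turns on. node-58 would need node-22 and node-55 (G5), but node-55 never turns on.

node-39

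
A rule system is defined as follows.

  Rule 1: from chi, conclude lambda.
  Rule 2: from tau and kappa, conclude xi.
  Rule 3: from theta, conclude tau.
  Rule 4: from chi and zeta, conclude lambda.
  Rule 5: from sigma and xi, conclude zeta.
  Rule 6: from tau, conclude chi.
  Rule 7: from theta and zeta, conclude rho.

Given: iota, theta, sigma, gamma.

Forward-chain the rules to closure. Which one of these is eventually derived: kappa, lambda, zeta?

lambda

theta holds, so tau follows (Rule 3).
tau holds, so chi follows (Rule 6).
From chi, Rule 1 gives lambda.
zeta would need sigma and xi (Rule 5), but xi is never established. No rule produces kappa, and it is not given.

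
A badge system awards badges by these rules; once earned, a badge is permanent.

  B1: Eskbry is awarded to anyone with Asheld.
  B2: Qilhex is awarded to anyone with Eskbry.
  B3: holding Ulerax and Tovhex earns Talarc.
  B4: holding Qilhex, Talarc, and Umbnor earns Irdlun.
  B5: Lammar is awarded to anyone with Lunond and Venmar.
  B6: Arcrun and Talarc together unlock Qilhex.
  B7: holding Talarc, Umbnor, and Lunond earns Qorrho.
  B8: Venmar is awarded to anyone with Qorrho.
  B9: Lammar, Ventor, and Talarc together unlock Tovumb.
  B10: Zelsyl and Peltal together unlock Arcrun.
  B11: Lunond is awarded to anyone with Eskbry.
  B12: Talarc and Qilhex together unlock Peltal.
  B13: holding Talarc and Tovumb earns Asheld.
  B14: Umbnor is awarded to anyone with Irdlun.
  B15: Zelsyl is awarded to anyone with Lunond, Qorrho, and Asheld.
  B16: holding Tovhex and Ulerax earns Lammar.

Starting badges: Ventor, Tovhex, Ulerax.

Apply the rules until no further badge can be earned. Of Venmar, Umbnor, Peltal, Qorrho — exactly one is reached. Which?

Peltal

With Ulerax and Tovhex, Talarc is earned (B3).
With Tovhex and Ulerax, Lammar is earned (B16).
With Lammar, Ventor, and Talarc, Tovumb is earned (B9).
With Talarc and Tovumb, Asheld is earned (B13).
With Asheld, Eskbry is earned (B1).
With Eskbry, Qilhex is earned (B2).
With Talarc and Qilhex, Peltal is earned (B12).
Qorrho would need Talarc, Umbnor, and Lunond (B7), but Umbnor is never earned. Venmar would need Qorrho (B8), but Qorrho is never earned. Umbnor would need Irdlun (B14), but Irdlun is never earned.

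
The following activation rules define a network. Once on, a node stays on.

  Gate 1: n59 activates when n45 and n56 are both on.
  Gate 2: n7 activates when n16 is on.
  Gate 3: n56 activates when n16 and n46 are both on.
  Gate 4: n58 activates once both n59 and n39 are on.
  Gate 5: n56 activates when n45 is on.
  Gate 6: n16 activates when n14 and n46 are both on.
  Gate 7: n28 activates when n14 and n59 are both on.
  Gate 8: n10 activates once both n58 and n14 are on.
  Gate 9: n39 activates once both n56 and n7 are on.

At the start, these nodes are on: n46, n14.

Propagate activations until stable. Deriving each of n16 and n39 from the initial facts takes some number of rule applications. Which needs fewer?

n16: n14 and n46 are on, so n16 activates (Gate 6). [1 rule application]
n39: Gate 6: n14 and n46 on → n16 on. n16 and n46 are on, so n56 activates (Gate 3). n16 is on, so n7 activates (Gate 2). Gate 9: n56 and n7 on → n39 on. [4 rule applications]
n16 needs fewer.

n16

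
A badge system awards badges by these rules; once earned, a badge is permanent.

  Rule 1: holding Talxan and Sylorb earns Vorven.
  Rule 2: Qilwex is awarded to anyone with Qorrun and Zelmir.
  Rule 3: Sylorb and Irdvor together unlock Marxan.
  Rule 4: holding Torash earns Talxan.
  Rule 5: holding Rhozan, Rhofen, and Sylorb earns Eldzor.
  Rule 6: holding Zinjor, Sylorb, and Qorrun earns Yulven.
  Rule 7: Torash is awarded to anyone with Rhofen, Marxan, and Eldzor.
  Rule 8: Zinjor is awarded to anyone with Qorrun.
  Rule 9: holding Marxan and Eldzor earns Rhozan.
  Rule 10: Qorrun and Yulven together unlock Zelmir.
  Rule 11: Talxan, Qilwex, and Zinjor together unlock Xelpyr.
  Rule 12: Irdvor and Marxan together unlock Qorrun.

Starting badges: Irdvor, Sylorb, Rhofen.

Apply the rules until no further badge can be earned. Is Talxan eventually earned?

No

Talxan would need Torash (Rule 4), but Torash is never earned.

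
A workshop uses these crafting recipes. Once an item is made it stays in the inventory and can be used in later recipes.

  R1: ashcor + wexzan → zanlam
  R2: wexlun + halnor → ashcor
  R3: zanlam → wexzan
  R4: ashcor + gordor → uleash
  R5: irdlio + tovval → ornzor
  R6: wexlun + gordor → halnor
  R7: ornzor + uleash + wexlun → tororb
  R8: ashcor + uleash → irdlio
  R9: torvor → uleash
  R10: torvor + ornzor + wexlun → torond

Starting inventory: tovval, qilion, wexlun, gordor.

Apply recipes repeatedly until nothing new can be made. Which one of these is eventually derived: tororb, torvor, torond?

wexlun + gordor → halnor (R6).
wexlun + halnor → ashcor (R2).
Using R4, ashcor and gordor make uleash.
Using R8, ashcor and uleash make irdlio.
Using R5, irdlio and tovval make ornzor.
ornzor + uleash + wexlun → tororb (R7).
No rule produces torvor, and it is not given. torond would need torvor, ornzor, and wexlun (R10), but torvor is never obtained.

tororb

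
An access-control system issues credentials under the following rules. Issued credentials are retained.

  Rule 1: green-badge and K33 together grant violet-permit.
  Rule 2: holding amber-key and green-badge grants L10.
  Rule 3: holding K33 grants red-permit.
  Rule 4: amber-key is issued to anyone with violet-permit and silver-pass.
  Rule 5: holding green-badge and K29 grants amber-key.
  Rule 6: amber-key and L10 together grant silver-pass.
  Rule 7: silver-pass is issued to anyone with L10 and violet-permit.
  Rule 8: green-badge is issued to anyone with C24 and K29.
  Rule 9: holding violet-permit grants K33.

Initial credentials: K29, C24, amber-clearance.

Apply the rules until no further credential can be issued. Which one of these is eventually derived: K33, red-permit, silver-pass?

silver-pass

Holding C24 and K29 grants green-badge (Rule 8).
Holding green-badge and K29 grants amber-key (Rule 5).
Holding amber-key and green-badge grants L10 (Rule 2).
Holding amber-key and L10 grants silver-pass (Rule 6).
red-permit would need K33 (Rule 3), but K33 is never granted. K33 would need violet-permit (Rule 9), but violet-permit is never granted.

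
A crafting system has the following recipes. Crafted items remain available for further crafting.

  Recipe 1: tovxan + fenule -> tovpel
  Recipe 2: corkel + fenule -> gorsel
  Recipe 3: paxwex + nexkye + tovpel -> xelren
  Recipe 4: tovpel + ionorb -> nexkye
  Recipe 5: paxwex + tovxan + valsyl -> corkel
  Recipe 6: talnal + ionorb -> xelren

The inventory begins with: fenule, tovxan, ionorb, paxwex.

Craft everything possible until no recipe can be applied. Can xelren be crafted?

tovxan + fenule -> tovpel (Recipe 1).
Using Recipe 4, tovpel and ionorb make nexkye.
Using Recipe 3, paxwex, nexkye, and tovpel make xelren.

Yes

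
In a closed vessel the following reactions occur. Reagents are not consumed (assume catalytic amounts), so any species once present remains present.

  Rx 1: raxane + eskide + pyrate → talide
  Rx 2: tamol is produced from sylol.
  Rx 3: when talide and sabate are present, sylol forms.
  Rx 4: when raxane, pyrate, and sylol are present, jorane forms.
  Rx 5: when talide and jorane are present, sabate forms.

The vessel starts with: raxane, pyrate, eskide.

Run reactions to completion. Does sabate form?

sabate would need talide and jorane (Rx 5), but jorane never forms.

No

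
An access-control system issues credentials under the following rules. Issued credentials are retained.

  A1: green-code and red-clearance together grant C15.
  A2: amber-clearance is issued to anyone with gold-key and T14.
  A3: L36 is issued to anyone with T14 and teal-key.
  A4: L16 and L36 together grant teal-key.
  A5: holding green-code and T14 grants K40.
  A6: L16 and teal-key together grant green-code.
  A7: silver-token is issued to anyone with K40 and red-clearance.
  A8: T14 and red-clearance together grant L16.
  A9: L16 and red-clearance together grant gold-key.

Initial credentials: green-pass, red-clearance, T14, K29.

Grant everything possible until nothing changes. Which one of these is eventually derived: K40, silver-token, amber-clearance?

amber-clearance

Holding T14 and red-clearance grants L16 (A8).
Holding L16 and red-clearance grants gold-key (A9).
Holding gold-key and T14 grants amber-clearance (A2).
silver-token would need K40 and red-clearance (A7), but K40 is never granted. K40 would need green-code and T14 (A5), but green-code is never granted.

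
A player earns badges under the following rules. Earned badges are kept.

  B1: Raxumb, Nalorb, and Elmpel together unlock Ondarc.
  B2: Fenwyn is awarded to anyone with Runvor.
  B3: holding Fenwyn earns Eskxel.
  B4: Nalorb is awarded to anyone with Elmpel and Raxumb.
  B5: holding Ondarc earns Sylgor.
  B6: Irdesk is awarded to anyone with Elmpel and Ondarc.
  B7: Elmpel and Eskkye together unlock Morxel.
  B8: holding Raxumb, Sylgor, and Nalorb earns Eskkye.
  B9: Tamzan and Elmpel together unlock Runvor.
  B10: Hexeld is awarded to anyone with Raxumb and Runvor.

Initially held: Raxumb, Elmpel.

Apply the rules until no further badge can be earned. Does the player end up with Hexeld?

Hexeld would need Raxumb and Runvor (B10), but Runvor is never earned.

No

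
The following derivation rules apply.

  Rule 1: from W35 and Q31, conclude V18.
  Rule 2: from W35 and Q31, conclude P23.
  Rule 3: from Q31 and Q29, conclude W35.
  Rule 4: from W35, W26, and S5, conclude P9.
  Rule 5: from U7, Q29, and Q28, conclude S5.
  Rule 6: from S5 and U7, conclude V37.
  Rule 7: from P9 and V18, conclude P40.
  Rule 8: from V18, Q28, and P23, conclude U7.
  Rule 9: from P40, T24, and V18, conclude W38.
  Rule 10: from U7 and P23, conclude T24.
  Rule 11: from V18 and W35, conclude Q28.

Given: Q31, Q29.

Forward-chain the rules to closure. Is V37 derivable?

Yes

Q31 and Q29 hold, so W35 follows (Rule 3).
From W35 and Q31, Rule 1 gives V18.
W35 and Q31 hold, so P23 follows (Rule 2).
V18 and W35 hold, so Q28 follows (Rule 11).
From V18, Q28, and P23, Rule 8 gives U7.
U7, Q29, and Q28 hold, so S5 follows (Rule 5).
From S5 and U7, Rule 6 gives V37.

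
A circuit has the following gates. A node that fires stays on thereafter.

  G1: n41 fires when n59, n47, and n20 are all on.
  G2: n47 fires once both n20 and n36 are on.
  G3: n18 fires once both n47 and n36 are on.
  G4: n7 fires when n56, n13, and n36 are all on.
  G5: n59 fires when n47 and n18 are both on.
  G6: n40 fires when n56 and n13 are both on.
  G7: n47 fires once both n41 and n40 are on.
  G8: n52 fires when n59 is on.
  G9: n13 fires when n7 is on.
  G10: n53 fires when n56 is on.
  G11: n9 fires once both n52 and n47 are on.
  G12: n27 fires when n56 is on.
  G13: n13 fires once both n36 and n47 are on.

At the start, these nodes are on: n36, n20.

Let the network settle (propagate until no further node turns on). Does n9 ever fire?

Yes

n20 and n36 are on, so n47 fires (G2).
n47 and n36 are on, so n18 fires (G3).
n47 and n18 are on, so n59 fires (G5).
n59 is on, so n52 fires (G8).
G11: n52 and n47 on → n9 on.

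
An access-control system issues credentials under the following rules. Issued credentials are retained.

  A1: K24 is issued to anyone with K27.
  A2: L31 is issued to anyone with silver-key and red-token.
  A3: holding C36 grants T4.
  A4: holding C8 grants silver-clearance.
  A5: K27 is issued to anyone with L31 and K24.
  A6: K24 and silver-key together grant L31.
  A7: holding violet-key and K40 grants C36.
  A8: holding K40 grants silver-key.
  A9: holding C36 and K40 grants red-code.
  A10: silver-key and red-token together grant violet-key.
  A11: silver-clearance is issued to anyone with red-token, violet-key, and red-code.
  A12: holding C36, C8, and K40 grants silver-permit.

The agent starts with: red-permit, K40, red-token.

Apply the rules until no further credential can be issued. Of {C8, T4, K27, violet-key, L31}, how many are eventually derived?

Holding K40 grants silver-key (A8).
Holding silver-key and red-token grants violet-key (A10).
Holding silver-key and red-token grants L31 (A2).
Holding violet-key and K40 grants C36 (A7).
Holding C36 grants T4 (A3).
No rule produces C8, and it is not given.
T4: reached.
K27 would need L31 and K24 (A5), but K24 is never granted.
violet-key: reached.
L31: reached.
Reached: T4, violet-key, and L31 — 3 of the 5.

3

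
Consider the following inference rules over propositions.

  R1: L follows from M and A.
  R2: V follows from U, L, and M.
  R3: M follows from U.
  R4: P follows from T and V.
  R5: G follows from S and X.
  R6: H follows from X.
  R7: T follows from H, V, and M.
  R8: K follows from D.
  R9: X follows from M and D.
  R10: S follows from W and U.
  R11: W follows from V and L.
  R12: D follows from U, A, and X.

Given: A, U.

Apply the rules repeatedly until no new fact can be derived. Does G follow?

No

G would need S and X (R5), but X is never established.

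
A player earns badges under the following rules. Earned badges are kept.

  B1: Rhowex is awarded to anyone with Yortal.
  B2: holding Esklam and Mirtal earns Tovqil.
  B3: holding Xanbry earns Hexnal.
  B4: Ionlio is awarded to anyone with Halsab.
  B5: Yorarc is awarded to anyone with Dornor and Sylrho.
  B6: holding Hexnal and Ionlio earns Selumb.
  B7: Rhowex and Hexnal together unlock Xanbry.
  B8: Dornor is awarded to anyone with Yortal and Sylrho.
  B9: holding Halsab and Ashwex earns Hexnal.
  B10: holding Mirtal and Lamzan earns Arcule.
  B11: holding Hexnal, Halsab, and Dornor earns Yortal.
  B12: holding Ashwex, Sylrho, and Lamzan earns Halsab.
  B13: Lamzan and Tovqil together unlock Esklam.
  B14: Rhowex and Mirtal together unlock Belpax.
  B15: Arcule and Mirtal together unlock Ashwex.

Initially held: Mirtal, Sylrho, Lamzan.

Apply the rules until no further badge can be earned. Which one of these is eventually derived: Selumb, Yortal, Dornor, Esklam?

Selumb

With Mirtal and Lamzan, Arcule is earned (B10).
With Arcule and Mirtal, Ashwex is earned (B15).
With Ashwex, Sylrho, and Lamzan, Halsab is earned (B12).
With Halsab and Ashwex, Hexnal is earned (B9).
With Halsab, Ionlio is earned (B4).
With Hexnal and Ionlio, Selumb is earned (B6).
Yortal would need Hexnal, Halsab, and Dornor (B11), but Dornor is never earned. Esklam would need Lamzan and Tovqil (B13), but Tovqil is never earned. Dornor would need Yortal and Sylrho (B8), but Yortal is never earned.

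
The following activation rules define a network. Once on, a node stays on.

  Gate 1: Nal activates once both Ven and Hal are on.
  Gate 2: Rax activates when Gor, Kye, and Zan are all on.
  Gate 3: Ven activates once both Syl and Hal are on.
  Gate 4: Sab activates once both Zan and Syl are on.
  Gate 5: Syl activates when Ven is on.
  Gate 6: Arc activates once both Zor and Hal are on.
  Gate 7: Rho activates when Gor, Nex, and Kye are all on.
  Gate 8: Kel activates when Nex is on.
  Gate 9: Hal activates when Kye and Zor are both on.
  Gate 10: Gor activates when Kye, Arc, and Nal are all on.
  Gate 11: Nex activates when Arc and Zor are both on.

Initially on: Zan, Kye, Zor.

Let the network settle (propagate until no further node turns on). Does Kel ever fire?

Yes

Gate 9: Kye and Zor on → Hal on.
Gate 6: Zor and Hal on → Arc on.
Arc and Zor are on, so Nex activates (Gate 11).
Nex is on, so Kel activates (Gate 8).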